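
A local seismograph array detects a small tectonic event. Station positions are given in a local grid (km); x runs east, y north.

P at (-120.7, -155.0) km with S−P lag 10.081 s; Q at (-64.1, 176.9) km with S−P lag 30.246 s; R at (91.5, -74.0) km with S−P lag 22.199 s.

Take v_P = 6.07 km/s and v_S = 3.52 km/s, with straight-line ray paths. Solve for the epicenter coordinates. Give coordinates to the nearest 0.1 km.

Distance from S−P lag: d = Δt · v_P v_S / (v_P − v_S) = Δt · (6.07·3.52)/(6.07−3.52) ≈ 8.3790·Δt.
So d_P = 84.47, d_Q = 253.43, d_R = 186.00 km.
Circle about each station: (x + 120.7)² + (y + 155.0)² = 84.47²; (x + 64.1)² + (y − 176.9)² = 253.43²; (x − 91.5)² + (y + 74.0)² = 186.00².
Subtracting the P equation from the Q and R equations removes the quadratic terms:
113.2 x + 663.8 y = -60282.65
424.4 x + 162.0 y = -52206.06
Solving the 2×2 system: x ≈ -94.5, y ≈ -74.7 km.

(-94.5, -74.7)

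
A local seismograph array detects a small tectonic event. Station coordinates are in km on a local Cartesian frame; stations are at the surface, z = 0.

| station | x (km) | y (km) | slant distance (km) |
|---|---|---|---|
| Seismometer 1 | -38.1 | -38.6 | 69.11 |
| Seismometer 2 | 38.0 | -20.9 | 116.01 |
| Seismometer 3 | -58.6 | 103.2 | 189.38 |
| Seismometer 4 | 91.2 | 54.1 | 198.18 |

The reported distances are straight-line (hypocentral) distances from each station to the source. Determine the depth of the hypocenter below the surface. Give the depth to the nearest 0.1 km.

Each station gives a sphere (x−x_i)² + (y−y_i)² + z² = d_i² (stations at z=0).
Subtracting the Seismometer 1 sphere from Seismometer 2 and Seismometer 3: z² cancels, leaving linear equations in x and y:
152.2 x + 35.4 y = -9742.89
-41.0 x + 283.6 y = -19945.96
Solving: x ≈ -46.105, y ≈ -76.997 km (keep extra digits for the depth step; rounded: -46.1, -77.0).
Then from the Seismometer 1 sphere: z² = 69.11² − (x + 38.1)² − (y + 38.6)² with x = -46.105, y = -76.997, so z ≈ 56.902 ≈ 56.9 km.
Check against Seismometer 4 (with the unrounded solution): distance 198.18 ≈ 198.18 km. ✓

z ≈ 56.9 km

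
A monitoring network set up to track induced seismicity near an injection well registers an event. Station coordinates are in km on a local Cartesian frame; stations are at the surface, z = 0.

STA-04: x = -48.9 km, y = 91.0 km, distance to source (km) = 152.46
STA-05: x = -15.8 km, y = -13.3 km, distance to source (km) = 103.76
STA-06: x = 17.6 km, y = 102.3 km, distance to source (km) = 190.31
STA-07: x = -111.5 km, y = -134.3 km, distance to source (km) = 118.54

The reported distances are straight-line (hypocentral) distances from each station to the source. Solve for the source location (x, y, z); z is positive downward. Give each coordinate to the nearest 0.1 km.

(-90.1, -39.3, 67.6)

Each station gives a sphere (x−x_i)² + (y−y_i)² + z² = d_i² (stations at z=0).
Subtracting the STA-04 sphere from STA-05 and STA-06: z² cancels, leaving linear equations in x and y:
66.2 x − 208.6 y = 2232.23
133.0 x + 22.6 y = -12871.00
Solving: x ≈ -90.097, y ≈ -39.294 km (keep extra digits for the depth step; rounded: -90.1, -39.3).
Then from the STA-04 sphere: z² = 152.46² − (x + 48.9)² − (y − 91.0)² with x = -90.097, y = -39.294, so z ≈ 67.604 ≈ 67.6 km.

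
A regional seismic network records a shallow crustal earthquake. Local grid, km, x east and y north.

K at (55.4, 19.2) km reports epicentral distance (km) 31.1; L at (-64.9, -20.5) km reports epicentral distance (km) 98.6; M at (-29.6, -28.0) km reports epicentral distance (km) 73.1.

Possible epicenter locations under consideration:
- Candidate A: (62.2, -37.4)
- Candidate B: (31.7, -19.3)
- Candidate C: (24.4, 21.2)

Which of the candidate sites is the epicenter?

For each candidate, compare |candidate − station| to the reported distance:
Candidate A: residuals K 25.9, L 29.6, M 19.2 → max 29.6 km
Candidate B: residuals K 14.1, L 2.0, M 11.2 → max 14.1 km
Candidate C: residuals K 0.0, L 0.0, M 0.0 → max 0.0 km
Only Candidate C has all residuals ≈ 0.

Candidate C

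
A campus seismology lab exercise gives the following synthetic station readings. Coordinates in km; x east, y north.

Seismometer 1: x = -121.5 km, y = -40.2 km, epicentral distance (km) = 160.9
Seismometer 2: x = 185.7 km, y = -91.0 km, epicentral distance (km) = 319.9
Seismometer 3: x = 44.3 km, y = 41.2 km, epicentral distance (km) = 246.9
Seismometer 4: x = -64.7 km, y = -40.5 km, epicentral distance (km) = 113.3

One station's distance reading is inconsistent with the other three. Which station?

Solve using three stations at a time. Using Seismometer 2, Seismometer 3, Seismometer 4 (subtract circle equations pairwise → linear system) gives (x, y) ≈ (-131.6, -132.2).
Distances from that point to each station vs reported:
  Seismometer 1: calculated 92.5 vs reported 160.9 → residual 68.4 km
  Seismometer 2: calculated 320.0 vs reported 319.9 → residual 0.1 km
  Seismometer 3: calculated 247.0 vs reported 246.9 → residual 0.1 km
  Seismometer 4: calculated 113.5 vs reported 113.3 → residual 0.2 km
Seismometer 2, Seismometer 3, Seismometer 4 are mutually consistent (residuals ≈ 0); Seismometer 1 is off by 68.4 km.

Seismometer 1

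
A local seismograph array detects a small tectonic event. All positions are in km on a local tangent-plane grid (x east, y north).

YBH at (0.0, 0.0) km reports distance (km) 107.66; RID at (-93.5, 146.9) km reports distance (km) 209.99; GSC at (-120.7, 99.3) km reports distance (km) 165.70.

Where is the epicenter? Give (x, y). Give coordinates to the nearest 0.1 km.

-87.3 km east, -63.0 km north

Circle about each station: x² + y² = 107.66²; (x + 93.5)² + (y − 146.9)² = 209.99²; (x + 120.7)² + (y − 99.3)² = 165.70².
Subtracting the YBH equation from the RID and GSC equations removes the quadratic terms:
-187.0 x + 293.8 y = -2183.26
-241.4 x + 198.6 y = 8563.17
Solving the 2×2 system: x ≈ -87.3, y ≈ -63.0 km.
Check against YBH (with the unrounded x, y): √(x²+y²) = 107.66 ≈ 107.66 km. ✓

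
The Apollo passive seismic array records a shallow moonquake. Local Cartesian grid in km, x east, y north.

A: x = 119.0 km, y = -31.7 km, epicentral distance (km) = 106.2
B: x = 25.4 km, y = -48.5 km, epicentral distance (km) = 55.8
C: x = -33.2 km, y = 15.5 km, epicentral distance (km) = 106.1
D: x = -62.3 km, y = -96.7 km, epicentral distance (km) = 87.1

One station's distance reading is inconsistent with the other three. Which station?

B

Solve using three stations at a time. Using A, C, D (subtract circle equations pairwise → linear system) gives (x, y) ≈ (22.1, -75.1).
Distances from that point to each station vs reported:
  A: calculated 106.2 vs reported 106.2 → residual 0.0 km
  B: calculated 26.8 vs reported 55.8 → residual 29.0 km
  C: calculated 106.1 vs reported 106.1 → residual 0.0 km
  D: calculated 87.1 vs reported 87.1 → residual 0.0 km
A, C, D are mutually consistent (residuals ≈ 0); B is off by 29.0 km.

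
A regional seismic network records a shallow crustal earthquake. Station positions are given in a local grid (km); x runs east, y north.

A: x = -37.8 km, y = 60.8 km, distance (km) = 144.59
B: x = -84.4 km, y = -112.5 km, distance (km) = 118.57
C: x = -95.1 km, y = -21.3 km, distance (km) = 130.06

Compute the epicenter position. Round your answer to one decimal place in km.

x ≈ 25.9 km, y ≈ -69.0 km

Circle about each station: (x + 37.8)² + (y − 60.8)² = 144.59²; (x + 84.4)² + (y + 112.5)² = 118.57²; (x + 95.1)² + (y + 21.3)² = 130.06².
Subtracting pairs of circle equations eliminates x²+y² and gives linear equations (the radical axes):
-93.2 x − 346.6 y = 21501.55
-114.6 x − 164.2 y = 8362.88
Solving the 2×2 system: x ≈ 25.9, y ≈ -69.0 km.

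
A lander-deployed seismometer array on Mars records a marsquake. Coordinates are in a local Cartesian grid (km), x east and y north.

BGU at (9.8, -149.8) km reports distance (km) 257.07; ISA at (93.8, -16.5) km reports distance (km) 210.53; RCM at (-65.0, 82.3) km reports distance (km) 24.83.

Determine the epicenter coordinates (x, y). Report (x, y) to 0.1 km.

x ≈ -89.3 km, y ≈ 87.4 km

Circle about each station: (x − 9.8)² + (y + 149.8)² = 257.07²; (x − 93.8)² + (y + 16.5)² = 210.53²; (x + 65.0)² + (y − 82.3)² = 24.83².
Subtracting the BGU equation from the ISA and RCM equations removes the quadratic terms:
168.0 x + 266.6 y = 8296.71
-149.6 x + 464.2 y = 53930.67
Solving the 2×2 system: x ≈ -89.3, y ≈ 87.4 km.
Check against BGU (with the unrounded x, y): √((x − 9.8)²+(y + 149.8)²) = 257.07 ≈ 257.07 km. ✓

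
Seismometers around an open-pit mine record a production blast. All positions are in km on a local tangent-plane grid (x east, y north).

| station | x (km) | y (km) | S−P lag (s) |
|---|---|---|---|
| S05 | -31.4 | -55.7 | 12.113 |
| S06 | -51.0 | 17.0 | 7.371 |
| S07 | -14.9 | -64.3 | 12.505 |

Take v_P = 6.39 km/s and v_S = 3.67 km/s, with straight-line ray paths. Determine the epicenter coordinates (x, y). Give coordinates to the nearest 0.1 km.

Distance from S−P lag: d = Δt · v_P v_S / (v_P − v_S) = Δt · (6.39·3.67)/(6.39−3.67) ≈ 8.6218·Δt.
So d_S05 = 104.44, d_S06 = 63.55, d_S07 = 107.82 km.
Circle about each station: (x + 31.4)² + (y + 55.7)² = 104.44²; (x + 51.0)² + (y − 17.0)² = 63.55²; (x + 14.9)² + (y + 64.3)² = 107.82².
Subtracting pairs of circle equations eliminates x²+y² and gives linear equations (the radical axes):
-39.2 x + 145.4 y = 5670.66
33.0 x − 17.2 y = -449.39
Solving the 2×2 system: x ≈ 7.8, y ≈ 41.1 km.
Check against S05 (with the unrounded x, y): √((x + 31.4)²+(y + 55.7)²) = 104.44 ≈ 104.44 km. ✓

x ≈ 7.8 km, y ≈ 41.1 km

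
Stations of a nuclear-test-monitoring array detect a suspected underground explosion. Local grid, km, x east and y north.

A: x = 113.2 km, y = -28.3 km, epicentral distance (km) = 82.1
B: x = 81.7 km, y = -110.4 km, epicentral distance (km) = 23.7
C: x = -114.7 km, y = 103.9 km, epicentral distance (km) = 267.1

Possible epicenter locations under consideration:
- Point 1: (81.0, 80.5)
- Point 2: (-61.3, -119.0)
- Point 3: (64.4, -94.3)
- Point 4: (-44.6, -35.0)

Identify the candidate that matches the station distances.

Point 3

For each candidate, compare |candidate − station| to the reported distance:
Point 1: residuals A 31.4, B 167.2, C 70.0 → max 167.2 km
Point 2: residuals A 114.6, B 119.6, C 37.9 → max 119.6 km
Point 3: residuals A 0.0, B 0.1, C 0.0 → max 0.1 km
Point 4: residuals A 75.8, B 123.4, C 111.5 → max 123.4 km
Only Point 3 has all residuals ≈ 0.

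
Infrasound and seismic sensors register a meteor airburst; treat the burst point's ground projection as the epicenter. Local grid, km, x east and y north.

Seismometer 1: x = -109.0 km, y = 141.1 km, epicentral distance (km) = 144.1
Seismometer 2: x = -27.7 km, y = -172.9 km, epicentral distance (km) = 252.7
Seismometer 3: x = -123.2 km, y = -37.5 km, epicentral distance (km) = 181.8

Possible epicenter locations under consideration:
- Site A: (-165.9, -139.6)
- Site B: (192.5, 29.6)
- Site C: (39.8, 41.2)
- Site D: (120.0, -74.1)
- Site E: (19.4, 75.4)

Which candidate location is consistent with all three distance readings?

For each candidate, compare |candidate − station| to the reported distance:
Site A: residuals Seismometer 1 142.3, Seismometer 2 110.5, Seismometer 3 71.1 → max 142.3 km
Site B: residuals Seismometer 1 177.4, Seismometer 2 46.5, Seismometer 3 141.0 → max 177.4 km
Site C: residuals Seismometer 1 35.1, Seismometer 2 28.2, Seismometer 3 0.8 → max 35.1 km
Site D: residuals Seismometer 1 170.1, Seismometer 2 75.0, Seismometer 3 64.1 → max 170.1 km
Site E: residuals Seismometer 1 0.1, Seismometer 2 0.0, Seismometer 3 0.1 → max 0.1 km
Only Site E has all residuals ≈ 0.

Site E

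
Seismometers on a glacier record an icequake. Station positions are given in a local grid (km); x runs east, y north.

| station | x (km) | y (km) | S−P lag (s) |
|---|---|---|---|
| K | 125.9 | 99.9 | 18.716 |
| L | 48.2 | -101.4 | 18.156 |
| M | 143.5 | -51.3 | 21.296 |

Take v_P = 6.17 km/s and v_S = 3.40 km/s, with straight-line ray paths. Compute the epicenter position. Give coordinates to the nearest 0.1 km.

Distance from S−P lag: d = Δt · v_P v_S / (v_P − v_S) = Δt · (6.17·3.40)/(6.17−3.40) ≈ 7.5733·Δt.
So d_K = 141.74, d_L = 137.50, d_M = 161.28 km.
Circle about each station: (x − 125.9)² + (y − 99.9)² = 141.74²; (x − 48.2)² + (y + 101.4)² = 137.50²; (x − 143.5)² + (y + 51.3)² = 161.28².
Subtracting the K equation from the L and M equations removes the quadratic terms:
-155.4 x − 402.6 y = -12041.64
35.2 x − 302.4 y = -8527.89
Solving the 2×2 system: x ≈ 3.4, y ≈ 28.6 km.
Check against K (with the unrounded x, y): √((x − 125.9)²+(y − 99.9)²) = 141.74 ≈ 141.74 km. ✓

(3.4, 28.6)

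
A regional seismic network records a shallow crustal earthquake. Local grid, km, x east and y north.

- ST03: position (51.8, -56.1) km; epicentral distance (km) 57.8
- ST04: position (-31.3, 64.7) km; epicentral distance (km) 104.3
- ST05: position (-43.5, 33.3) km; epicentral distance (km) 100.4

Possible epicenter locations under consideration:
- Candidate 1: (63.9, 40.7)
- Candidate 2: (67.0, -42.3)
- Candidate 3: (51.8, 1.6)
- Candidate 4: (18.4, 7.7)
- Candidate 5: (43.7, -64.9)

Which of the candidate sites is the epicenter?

Candidate 3

For each candidate, compare |candidate − station| to the reported distance:
Candidate 1: residuals ST03 39.8, ST04 6.1, ST05 7.3 → max 39.8 km
Candidate 2: residuals ST03 37.3, ST04 41.0, ST05 33.5 → max 41.0 km
Candidate 3: residuals ST03 0.1, ST04 0.0, ST05 0.0 → max 0.1 km
Candidate 4: residuals ST03 14.2, ST04 28.7, ST05 33.4 → max 33.4 km
Candidate 5: residuals ST03 45.8, ST04 45.4, ST05 30.9 → max 45.8 km
Only Candidate 3 has all residuals ≈ 0.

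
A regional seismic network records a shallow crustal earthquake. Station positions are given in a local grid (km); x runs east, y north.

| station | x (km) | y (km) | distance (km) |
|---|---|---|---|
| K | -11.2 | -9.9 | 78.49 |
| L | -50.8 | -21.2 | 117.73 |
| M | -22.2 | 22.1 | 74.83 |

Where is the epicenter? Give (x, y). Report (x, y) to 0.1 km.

Circle about each station: (x + 11.2)² + (y + 9.9)² = 78.49²; (x + 50.8)² + (y + 21.2)² = 117.73²; (x + 22.2)² + (y − 22.1)² = 74.83².
Subtracting pairs of circle equations eliminates x²+y² and gives linear equations (the radical axes):
-79.2 x − 22.6 y = -4893.04
-22.0 x + 64.0 y = 1318.95
Solving the 2×2 system: x ≈ 50.9, y ≈ 38.1 km.
Check against K (with the unrounded x, y): √((x + 11.2)²+(y + 9.9)²) = 78.50 ≈ 78.49 km. ✓

(50.9, 38.1)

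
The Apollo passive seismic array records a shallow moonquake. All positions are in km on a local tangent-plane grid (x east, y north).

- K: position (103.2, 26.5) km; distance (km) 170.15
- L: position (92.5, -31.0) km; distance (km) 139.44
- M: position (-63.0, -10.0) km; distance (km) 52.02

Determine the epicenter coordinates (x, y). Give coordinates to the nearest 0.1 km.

Circle about each station: (x − 103.2)² + (y − 26.5)² = 170.15²; (x − 92.5)² + (y + 31.0)² = 139.44²; (x + 63.0)² + (y + 10.0)² = 52.02².
Subtracting the K equation from the L and M equations removes the quadratic terms:
-21.4 x − 115.0 y = 7672.27
-332.4 x − 73.0 y = 18961.45
Solving the 2×2 system: x ≈ -44.2, y ≈ -58.5 km.
Check against K (with the unrounded x, y): √((x − 103.2)²+(y − 26.5)²) = 170.15 ≈ 170.15 km. ✓

(-44.2, -58.5)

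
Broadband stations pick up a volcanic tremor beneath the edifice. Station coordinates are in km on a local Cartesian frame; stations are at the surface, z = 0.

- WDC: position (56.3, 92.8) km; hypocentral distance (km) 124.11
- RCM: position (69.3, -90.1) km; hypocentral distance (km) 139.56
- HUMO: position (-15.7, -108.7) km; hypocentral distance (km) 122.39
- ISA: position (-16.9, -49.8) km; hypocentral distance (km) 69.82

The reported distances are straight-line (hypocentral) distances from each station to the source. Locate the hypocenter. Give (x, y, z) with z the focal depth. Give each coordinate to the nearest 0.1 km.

x ≈ -22.8 km, y ≈ 6.4 km, depth ≈ 41.0 km

Each station gives a sphere (x−x_i)² + (y−y_i)² + z² = d_i² (stations at z=0).
Subtracting the WDC sphere from RCM and HUMO: z² cancels, leaving linear equations in x and y:
26.0 x − 365.8 y = -2934.73
-144.0 x − 403.0 y = 704.63
Solving: x ≈ -22.809, y ≈ 6.402 km (keep extra digits for the depth step; rounded: -22.8, 6.4).
Then from the WDC sphere: z² = 124.11² − (x − 56.3)² − (y − 92.8)² with x = -22.809, y = 6.402, so z ≈ 40.993 ≈ 41.0 km.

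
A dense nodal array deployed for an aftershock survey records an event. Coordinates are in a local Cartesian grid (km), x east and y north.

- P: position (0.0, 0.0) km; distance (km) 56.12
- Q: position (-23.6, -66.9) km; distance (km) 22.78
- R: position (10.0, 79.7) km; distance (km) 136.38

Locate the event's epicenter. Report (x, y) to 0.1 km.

Circle about each station: x² + y² = 56.12²; (x + 23.6)² + (y + 66.9)² = 22.78²; (x − 10.0)² + (y − 79.7)² = 136.38².
Subtracting the P equation from the Q and R equations removes the quadratic terms:
-47.2 x − 133.8 y = 7663.10
20.0 x + 159.4 y = -8997.96
Solving the 2×2 system: x ≈ -3.6, y ≈ -56.0 km.
Check against P (with the unrounded x, y): √(x²+y²) = 56.11 ≈ 56.12 km. ✓

-3.6 km east, -56.0 km north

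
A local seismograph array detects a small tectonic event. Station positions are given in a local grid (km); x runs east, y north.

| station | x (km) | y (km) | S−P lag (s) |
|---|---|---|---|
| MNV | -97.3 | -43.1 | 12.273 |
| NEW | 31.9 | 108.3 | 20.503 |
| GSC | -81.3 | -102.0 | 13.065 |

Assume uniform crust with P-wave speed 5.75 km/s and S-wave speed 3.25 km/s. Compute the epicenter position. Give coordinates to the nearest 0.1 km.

Distance from S−P lag: d = Δt · v_P v_S / (v_P − v_S) = Δt · (5.75·3.25)/(5.75−3.25) ≈ 7.4750·Δt.
So d_MNV = 91.74, d_NEW = 153.26, d_GSC = 97.66 km.
Circle about each station: (x + 97.3)² + (y + 43.1)² = 91.74²; (x − 31.9)² + (y − 108.3)² = 153.26²; (x + 81.3)² + (y + 102.0)² = 97.66².
Subtracting the MNV equation from the NEW and GSC equations removes the quadratic terms:
258.4 x + 302.8 y = -13650.80
32.0 x − 117.8 y = 4567.54
Solving the 2×2 system: x ≈ -5.6, y ≈ -40.3 km.
Check against MNV (with the unrounded x, y): √((x + 97.3)²+(y + 43.1)²) = 91.74 ≈ 91.74 km. ✓

-5.6 km east, -40.3 km north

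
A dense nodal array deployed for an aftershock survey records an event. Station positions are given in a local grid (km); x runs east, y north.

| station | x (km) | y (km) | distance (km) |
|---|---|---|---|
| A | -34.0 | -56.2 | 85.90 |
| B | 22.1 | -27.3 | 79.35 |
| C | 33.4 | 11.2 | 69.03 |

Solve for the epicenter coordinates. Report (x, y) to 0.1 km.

Circle about each station: (x + 34.0)² + (y + 56.2)² = 85.90²; (x − 22.1)² + (y + 27.3)² = 79.35²; (x − 33.4)² + (y − 11.2)² = 69.03².
Subtracting pairs of circle equations eliminates x²+y² and gives linear equations (the radical axes):
112.2 x + 57.8 y = -1998.35
134.8 x + 134.8 y = -459.77
Solving the 2×2 system: x ≈ -33.1, y ≈ 29.7 km.

(-33.1, 29.7)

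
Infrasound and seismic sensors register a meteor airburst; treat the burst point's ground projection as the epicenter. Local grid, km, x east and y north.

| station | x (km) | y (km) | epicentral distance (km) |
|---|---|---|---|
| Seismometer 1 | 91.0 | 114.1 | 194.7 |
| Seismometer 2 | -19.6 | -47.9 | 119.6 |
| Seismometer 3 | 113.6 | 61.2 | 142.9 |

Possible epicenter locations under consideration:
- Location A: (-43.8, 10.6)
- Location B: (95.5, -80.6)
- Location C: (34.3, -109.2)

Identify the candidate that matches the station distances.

For each candidate, compare |candidate − station| to the reported distance:
Location A: residuals Seismometer 1 24.7, Seismometer 2 56.3, Seismometer 3 22.4 → max 56.3 km
Location B: residuals Seismometer 1 0.1, Seismometer 2 0.1, Seismometer 3 0.1 → max 0.1 km
Location C: residuals Seismometer 1 35.7, Seismometer 2 38.0, Seismometer 3 45.0 → max 45.0 km
Only Location B has all residuals ≈ 0.

Location B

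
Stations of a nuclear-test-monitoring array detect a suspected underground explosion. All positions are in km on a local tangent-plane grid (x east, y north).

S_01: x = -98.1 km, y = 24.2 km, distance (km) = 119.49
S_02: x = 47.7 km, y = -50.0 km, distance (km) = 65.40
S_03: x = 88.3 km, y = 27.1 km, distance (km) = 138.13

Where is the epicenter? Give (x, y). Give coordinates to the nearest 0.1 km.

Circle about each station: (x + 98.1)² + (y − 24.2)² = 119.49²; (x − 47.7)² + (y + 50.0)² = 65.40²; (x − 88.3)² + (y − 27.1)² = 138.13².
Subtracting the S_01 equation from the S_02 and S_03 equations removes the quadratic terms:
291.6 x − 148.4 y = 4566.74
372.8 x + 5.8 y = -6479.99
Solving the 2×2 system: x ≈ -16.4, y ≈ -63.0 km.
Check against S_01 (with the unrounded x, y): √((x + 98.1)²+(y − 24.2)²) = 119.49 ≈ 119.49 km. ✓

(-16.4, -63.0)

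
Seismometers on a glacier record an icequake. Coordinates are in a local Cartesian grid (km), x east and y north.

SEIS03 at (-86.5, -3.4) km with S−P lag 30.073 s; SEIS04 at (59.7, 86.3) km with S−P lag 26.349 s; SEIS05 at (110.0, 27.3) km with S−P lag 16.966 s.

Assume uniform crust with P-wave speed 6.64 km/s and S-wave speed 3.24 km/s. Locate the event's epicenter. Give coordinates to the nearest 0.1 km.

88.6 km east, -77.9 km north

Distance from S−P lag: d = Δt · v_P v_S / (v_P − v_S) = Δt · (6.64·3.24)/(6.64−3.24) ≈ 6.3275·Δt.
So d_SEIS03 = 190.29, d_SEIS04 = 166.72, d_SEIS05 = 107.35 km.
Circle about each station: (x + 86.5)² + (y + 3.4)² = 190.29²; (x − 59.7)² + (y − 86.3)² = 166.72²; (x − 110.0)² + (y − 27.3)² = 107.35².
Subtracting pairs of circle equations eliminates x²+y² and gives linear equations (the radical axes):
292.4 x + 179.4 y = 11932.70
393.0 x + 61.4 y = 30037.74
Solving the 2×2 system: x ≈ 88.6, y ≈ -77.9 km.
Check against SEIS03 (with the unrounded x, y): √((x + 86.5)²+(y + 3.4)²) = 190.29 ≈ 190.29 km. ✓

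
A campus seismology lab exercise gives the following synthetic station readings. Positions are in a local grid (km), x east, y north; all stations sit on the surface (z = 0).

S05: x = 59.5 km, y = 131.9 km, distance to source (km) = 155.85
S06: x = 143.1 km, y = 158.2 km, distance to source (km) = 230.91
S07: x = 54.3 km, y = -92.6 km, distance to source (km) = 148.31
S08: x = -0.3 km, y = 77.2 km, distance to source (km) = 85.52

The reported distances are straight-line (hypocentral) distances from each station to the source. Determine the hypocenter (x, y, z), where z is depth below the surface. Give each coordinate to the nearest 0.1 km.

Each station gives a sphere (x−x_i)² + (y−y_i)² + z² = d_i² (stations at z=0).
Subtracting the S05 sphere from S06 and S07: z² cancels, leaving linear equations in x and y:
167.2 x + 52.6 y = -4463.22
-10.4 x − 449.0 y = -7121.24
Solving: x ≈ -31.916, y ≈ 16.599 km (keep extra digits for the depth step; rounded: -31.9, 16.6).
Then from the S05 sphere: z² = 155.85² − (x − 59.5)² − (y − 131.9)² with x = -31.916, y = 16.599, so z ≈ 51.362 ≈ 51.4 km.

x ≈ -31.9 km, y ≈ 16.6 km, depth ≈ 51.4 km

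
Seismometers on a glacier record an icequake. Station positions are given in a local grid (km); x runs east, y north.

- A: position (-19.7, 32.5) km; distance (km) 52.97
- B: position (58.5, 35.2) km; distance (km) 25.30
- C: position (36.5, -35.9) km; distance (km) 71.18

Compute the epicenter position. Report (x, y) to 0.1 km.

Circle about each station: (x + 19.7)² + (y − 32.5)² = 52.97²; (x − 58.5)² + (y − 35.2)² = 25.30²; (x − 36.5)² + (y + 35.9)² = 71.18².
Subtracting pairs of circle equations eliminates x²+y² and gives linear equations (the radical axes):
156.4 x + 5.4 y = 5382.68
112.4 x − 136.8 y = -1084.05
Solving the 2×2 system: x ≈ 33.2, y ≈ 35.2 km.
Check against A (with the unrounded x, y): √((x + 19.7)²+(y − 32.5)²) = 52.97 ≈ 52.97 km. ✓

(33.2, 35.2)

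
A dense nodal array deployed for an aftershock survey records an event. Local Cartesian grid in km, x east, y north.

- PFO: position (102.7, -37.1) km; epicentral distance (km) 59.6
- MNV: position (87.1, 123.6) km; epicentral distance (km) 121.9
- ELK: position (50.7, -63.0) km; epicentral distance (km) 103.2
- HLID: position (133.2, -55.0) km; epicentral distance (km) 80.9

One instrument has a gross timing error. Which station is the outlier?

Solve using three stations at a time. Using PFO, ELK, HLID (subtract circle equations pairwise → linear system) gives (x, y) ≈ (109.0, 22.2).
Distances from that point to each station vs reported:
  PFO: calculated 59.6 vs reported 59.6 → residual 0.0 km
  MNV: calculated 103.7 vs reported 121.9 → residual 18.2 km
  ELK: calculated 103.2 vs reported 103.2 → residual 0.0 km
  HLID: calculated 80.9 vs reported 80.9 → residual 0.0 km
PFO, ELK, HLID are mutually consistent (residuals ≈ 0); MNV is off by 18.2 km.

MNV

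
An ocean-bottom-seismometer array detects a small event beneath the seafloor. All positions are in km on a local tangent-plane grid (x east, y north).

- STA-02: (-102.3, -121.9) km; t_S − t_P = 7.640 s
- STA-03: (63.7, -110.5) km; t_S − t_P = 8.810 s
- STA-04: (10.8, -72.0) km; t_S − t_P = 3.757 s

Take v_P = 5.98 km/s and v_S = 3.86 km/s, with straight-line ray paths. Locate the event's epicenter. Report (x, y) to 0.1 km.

Distance from S−P lag: d = Δt · v_P v_S / (v_P − v_S) = Δt · (5.98·3.86)/(5.98−3.86) ≈ 10.8881·Δt.
So d_STA-02 = 83.19, d_STA-03 = 95.92, d_STA-04 = 40.91 km.
Circle about each station: (x + 102.3)² + (y + 121.9)² = 83.19²; (x − 63.7)² + (y + 110.5)² = 95.92²; (x − 10.8)² + (y + 72.0)² = 40.91².
Subtracting the STA-02 equation from the STA-03 and STA-04 equations removes the quadratic terms:
332.0 x + 22.8 y = -11337.03
226.2 x + 99.8 y = -14777.31
Solving the 2×2 system: x ≈ -28.4, y ≈ -83.7 km.

(-28.4, -83.7)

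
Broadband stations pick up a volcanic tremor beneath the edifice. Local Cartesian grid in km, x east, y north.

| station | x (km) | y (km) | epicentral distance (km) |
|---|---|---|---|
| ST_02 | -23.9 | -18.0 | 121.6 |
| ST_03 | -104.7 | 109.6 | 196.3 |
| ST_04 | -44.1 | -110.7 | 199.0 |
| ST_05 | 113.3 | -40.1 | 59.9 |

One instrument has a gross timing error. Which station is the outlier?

ST_05

Solve using three stations at a time. Using ST_02, ST_03, ST_04 (subtract circle equations pairwise → linear system) gives (x, y) ≈ (80.6, 44.5).
Distances from that point to each station vs reported:
  ST_02: calculated 121.8 vs reported 121.6 → residual 0.2 km
  ST_03: calculated 196.4 vs reported 196.3 → residual 0.1 km
  ST_04: calculated 199.1 vs reported 199.0 → residual 0.1 km
  ST_05: calculated 90.7 vs reported 59.9 → residual 30.8 km
ST_02, ST_03, ST_04 are mutually consistent (residuals ≈ 0); ST_05 is off by 30.8 km.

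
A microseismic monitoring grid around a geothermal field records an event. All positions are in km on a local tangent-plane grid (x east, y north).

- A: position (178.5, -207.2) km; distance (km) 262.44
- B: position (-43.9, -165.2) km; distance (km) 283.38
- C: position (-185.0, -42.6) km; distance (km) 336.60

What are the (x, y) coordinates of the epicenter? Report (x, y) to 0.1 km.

(138.0, 52.1)

Circle about each station: (x − 178.5)² + (y + 207.2)² = 262.44²; (x + 43.9)² + (y + 165.2)² = 283.38²; (x + 185.0)² + (y + 42.6)² = 336.60².
Subtracting the A equation from the B and C equations removes the quadratic terms:
-444.8 x + 84.0 y = -57005.31
-727.0 x + 329.2 y = -83179.14
Solving the 2×2 system: x ≈ 138.0, y ≈ 52.1 km.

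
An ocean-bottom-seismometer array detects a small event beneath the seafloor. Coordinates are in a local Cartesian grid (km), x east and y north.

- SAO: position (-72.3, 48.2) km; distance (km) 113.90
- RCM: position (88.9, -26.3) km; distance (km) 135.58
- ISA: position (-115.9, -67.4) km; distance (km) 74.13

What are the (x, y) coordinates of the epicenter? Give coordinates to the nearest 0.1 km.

Circle about each station: (x + 72.3)² + (y − 48.2)² = 113.90²; (x − 88.9)² + (y + 26.3)² = 135.58²; (x + 115.9)² + (y + 67.4)² = 74.13².
Subtracting the SAO equation from the RCM and ISA equations removes the quadratic terms:
322.4 x − 149.0 y = -4364.36
-87.2 x − 231.2 y = 17902.99
Solving the 2×2 system: x ≈ -42.0, y ≈ -61.6 km.

-42.0 km east, -61.6 km north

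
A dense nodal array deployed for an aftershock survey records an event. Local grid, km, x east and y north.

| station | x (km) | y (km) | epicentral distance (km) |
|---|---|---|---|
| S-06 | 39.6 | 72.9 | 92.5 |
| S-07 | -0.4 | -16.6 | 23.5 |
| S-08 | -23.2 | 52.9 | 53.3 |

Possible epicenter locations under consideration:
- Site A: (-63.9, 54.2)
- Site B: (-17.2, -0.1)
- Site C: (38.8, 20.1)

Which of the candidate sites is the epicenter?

Site B

For each candidate, compare |candidate − station| to the reported distance:
Site A: residuals S-06 12.7, S-07 71.6, S-08 12.6 → max 71.6 km
Site B: residuals S-06 0.0, S-07 0.0, S-08 0.0 → max 0.0 km
Site C: residuals S-06 39.7, S-07 30.2, S-08 16.8 → max 39.7 km
Only Site B has all residuals ≈ 0.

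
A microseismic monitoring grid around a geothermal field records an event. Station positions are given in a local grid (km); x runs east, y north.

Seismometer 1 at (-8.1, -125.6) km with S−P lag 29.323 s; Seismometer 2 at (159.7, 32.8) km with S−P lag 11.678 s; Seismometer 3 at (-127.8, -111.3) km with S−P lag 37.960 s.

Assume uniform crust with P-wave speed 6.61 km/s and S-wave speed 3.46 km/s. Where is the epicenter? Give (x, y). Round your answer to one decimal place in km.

x ≈ 82.2 km, y ≈ 67.2 km

Distance from S−P lag: d = Δt · v_P v_S / (v_P − v_S) = Δt · (6.61·3.46)/(6.61−3.46) ≈ 7.2605·Δt.
So d_Seismometer 1 = 212.90, d_Seismometer 2 = 84.79, d_Seismometer 3 = 275.61 km.
Circle about each station: (x + 8.1)² + (y + 125.6)² = 212.90²; (x − 159.7)² + (y − 32.8)² = 84.79²; (x + 127.8)² + (y + 111.3)² = 275.61².
Subtracting pairs of circle equations eliminates x²+y² and gives linear equations (the radical axes):
335.6 x + 316.8 y = 48876.03
-239.4 x + 28.6 y = -17754.90
Solving the 2×2 system: x ≈ 82.2, y ≈ 67.2 km.
Check against Seismometer 1 (with the unrounded x, y): √((x + 8.1)²+(y + 125.6)²) = 212.90 ≈ 212.90 km. ✓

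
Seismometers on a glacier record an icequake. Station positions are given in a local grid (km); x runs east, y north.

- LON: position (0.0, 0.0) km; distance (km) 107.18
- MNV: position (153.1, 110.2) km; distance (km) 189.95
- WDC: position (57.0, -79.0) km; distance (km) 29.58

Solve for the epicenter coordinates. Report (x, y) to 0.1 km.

(83.9, -66.7)

Circle about each station: x² + y² = 107.18²; (x − 153.1)² + (y − 110.2)² = 189.95²; (x − 57.0)² + (y + 79.0)² = 29.58².
Subtracting the LON equation from the MNV and WDC equations removes the quadratic terms:
306.2 x + 220.4 y = 10990.20
114.0 x − 158.0 y = 20102.58
Solving the 2×2 system: x ≈ 83.9, y ≈ -66.7 km.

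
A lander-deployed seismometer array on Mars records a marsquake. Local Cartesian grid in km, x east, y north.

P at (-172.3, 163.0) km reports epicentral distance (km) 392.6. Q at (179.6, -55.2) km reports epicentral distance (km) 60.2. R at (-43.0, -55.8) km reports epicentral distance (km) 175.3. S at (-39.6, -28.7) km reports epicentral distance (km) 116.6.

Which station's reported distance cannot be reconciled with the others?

S

Solve using three stations at a time. Using P, Q, R (subtract circle equations pairwise → linear system) gives (x, y) ≈ (129.3, -88.4).
Distances from that point to each station vs reported:
  P: calculated 392.6 vs reported 392.6 → residual 0.0 km
  Q: calculated 60.3 vs reported 60.2 → residual 0.1 km
  R: calculated 175.3 vs reported 175.3 → residual 0.0 km
  S: calculated 179.1 vs reported 116.6 → residual 62.5 km
P, Q, R are mutually consistent (residuals ≈ 0); S is off by 62.5 km.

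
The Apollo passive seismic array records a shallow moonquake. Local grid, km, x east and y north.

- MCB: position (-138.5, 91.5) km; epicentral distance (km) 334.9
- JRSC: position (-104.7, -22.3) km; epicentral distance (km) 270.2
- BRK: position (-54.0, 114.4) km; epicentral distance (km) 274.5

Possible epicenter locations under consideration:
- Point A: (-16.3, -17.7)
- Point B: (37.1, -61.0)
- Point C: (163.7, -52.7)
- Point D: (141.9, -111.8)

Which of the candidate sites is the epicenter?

Point C

For each candidate, compare |candidate − station| to the reported distance:
Point A: residuals MCB 171.0, JRSC 181.7, BRK 137.1 → max 181.7 km
Point B: residuals MCB 102.3, JRSC 123.2, BRK 76.9 → max 123.2 km
Point C: residuals MCB 0.1, JRSC 0.1, BRK 0.1 → max 0.1 km
Point D: residuals MCB 11.4, JRSC 7.9, BRK 24.7 → max 24.7 km
Only Point C has all residuals ≈ 0.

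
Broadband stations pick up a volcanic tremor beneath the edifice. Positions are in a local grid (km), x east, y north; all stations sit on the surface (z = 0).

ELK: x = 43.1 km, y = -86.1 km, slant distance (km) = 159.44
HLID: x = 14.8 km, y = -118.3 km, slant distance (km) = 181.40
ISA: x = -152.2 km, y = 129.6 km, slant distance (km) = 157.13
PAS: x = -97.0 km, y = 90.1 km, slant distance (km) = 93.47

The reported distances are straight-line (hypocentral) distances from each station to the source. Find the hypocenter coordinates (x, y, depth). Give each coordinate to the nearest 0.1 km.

Each station gives a sphere (x−x_i)² + (y−y_i)² + z² = d_i² (stations at z=0).
Subtracting the ELK sphere from HLID and ISA: z² cancels, leaving linear equations in x and y:
-56.6 x − 64.4 y = -2541.74
-390.6 x + 431.4 y = 31421.46
Solving: x ≈ -18.701, y ≈ 55.904 km (keep extra digits for the depth step; rounded: -18.7, 55.9).
Then from the ELK sphere: z² = 159.44² − (x − 43.1)² − (y + 86.1)² with x = -18.701, y = 55.904, so z ≈ 37.903 ≈ 37.9 km.

(-18.7, 55.9, 37.9)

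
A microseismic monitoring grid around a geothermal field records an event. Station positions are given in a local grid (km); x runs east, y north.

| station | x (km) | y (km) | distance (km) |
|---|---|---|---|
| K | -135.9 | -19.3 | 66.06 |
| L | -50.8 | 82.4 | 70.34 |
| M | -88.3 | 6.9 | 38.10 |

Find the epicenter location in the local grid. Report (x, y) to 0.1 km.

-107.0 km east, 40.1 km north

Circle about each station: (x + 135.9)² + (y + 19.3)² = 66.06²; (x + 50.8)² + (y − 82.4)² = 70.34²; (x + 88.3)² + (y − 6.9)² = 38.10².
Subtracting pairs of circle equations eliminates x²+y² and gives linear equations (the radical axes):
170.2 x + 203.4 y = -10054.69
95.2 x + 52.4 y = -8084.49
Solving the 2×2 system: x ≈ -107.0, y ≈ 40.1 km.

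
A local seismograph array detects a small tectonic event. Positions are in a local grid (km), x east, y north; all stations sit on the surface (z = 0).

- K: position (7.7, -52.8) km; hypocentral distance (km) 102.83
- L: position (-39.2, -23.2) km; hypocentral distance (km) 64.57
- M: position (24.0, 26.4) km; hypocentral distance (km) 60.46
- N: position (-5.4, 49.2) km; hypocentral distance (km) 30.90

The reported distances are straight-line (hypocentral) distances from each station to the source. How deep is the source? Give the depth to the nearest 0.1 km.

Each station gives a sphere (x−x_i)² + (y−y_i)² + z² = d_i² (stations at z=0).
Subtracting the K sphere from L and M: z² cancels, leaving linear equations in x and y:
-93.8 x + 59.2 y = 5632.47
32.6 x + 158.4 y = 5344.43
Solving: x ≈ -34.298, y ≈ 40.799 km (keep extra digits for the depth step; rounded: -34.3, 40.8).
Then from the K sphere: z² = 102.83² − (x − 7.7)² − (y + 52.8)² with x = -34.298, y = 40.799, so z ≈ 7.029 ≈ 7.0 km.

7.0 km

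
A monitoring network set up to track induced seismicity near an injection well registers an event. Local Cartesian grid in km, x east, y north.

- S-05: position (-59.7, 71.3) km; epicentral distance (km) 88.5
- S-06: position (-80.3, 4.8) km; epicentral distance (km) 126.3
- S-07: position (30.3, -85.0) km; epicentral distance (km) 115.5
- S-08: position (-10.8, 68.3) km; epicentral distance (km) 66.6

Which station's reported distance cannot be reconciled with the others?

Solve using three stations at a time. Using S-06, S-07, S-08 (subtract circle equations pairwise → linear system) gives (x, y) ≈ (43.5, 29.7).
Distances from that point to each station vs reported:
  S-05: calculated 111.3 vs reported 88.5 → residual 22.8 km
  S-06: calculated 126.3 vs reported 126.3 → residual 0.0 km
  S-07: calculated 115.5 vs reported 115.5 → residual 0.0 km
  S-08: calculated 66.6 vs reported 66.6 → residual 0.0 km
S-06, S-07, S-08 are mutually consistent (residuals ≈ 0); S-05 is off by 22.8 km.

S-05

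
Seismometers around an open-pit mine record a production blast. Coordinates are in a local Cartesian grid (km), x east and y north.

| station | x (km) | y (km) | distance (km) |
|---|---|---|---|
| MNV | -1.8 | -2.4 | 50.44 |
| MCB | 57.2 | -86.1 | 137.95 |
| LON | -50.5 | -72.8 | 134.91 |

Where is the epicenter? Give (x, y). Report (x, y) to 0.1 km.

(14.9, 45.2)

Circle about each station: (x + 1.8)² + (y + 2.4)² = 50.44²; (x − 57.2)² + (y + 86.1)² = 137.95²; (x + 50.5)² + (y + 72.8)² = 134.91².
Subtracting the MNV equation from the MCB and LON equations removes the quadratic terms:
118.0 x − 167.4 y = -5809.96
-97.4 x − 140.8 y = -7815.42
Solving the 2×2 system: x ≈ 14.9, y ≈ 45.2 km.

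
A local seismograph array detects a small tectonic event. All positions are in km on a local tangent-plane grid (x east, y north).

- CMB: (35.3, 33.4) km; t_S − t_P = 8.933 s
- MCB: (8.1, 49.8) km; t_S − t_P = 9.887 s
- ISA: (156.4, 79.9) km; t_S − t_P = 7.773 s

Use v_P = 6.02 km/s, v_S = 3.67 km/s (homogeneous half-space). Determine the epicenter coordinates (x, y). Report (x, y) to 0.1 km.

Distance from S−P lag: d = Δt · v_P v_S / (v_P − v_S) = Δt · (6.02·3.67)/(6.02−3.67) ≈ 9.4014·Δt.
So d_CMB = 83.98, d_MCB = 92.95, d_ISA = 73.08 km.
Circle about each station: (x − 35.3)² + (y − 33.4)² = 83.98²; (x − 8.1)² + (y − 49.8)² = 92.95²; (x − 156.4)² + (y − 79.9)² = 73.08².
Subtracting the CMB equation from the MCB and ISA equations removes the quadratic terms:
-54.4 x + 32.8 y = -1403.06
242.2 x + 93.0 y = 30195.27
Solving the 2×2 system: x ≈ 86.2, y ≈ 100.2 km.

86.2 km east, 100.2 km north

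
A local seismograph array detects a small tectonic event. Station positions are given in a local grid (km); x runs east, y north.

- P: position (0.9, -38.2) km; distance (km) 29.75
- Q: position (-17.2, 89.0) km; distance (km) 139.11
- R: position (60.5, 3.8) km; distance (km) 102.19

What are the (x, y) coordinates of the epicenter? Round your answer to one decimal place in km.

-26.5 km east, -49.8 km north

Circle about each station: (x − 0.9)² + (y + 38.2)² = 29.75²; (x + 17.2)² + (y − 89.0)² = 139.11²; (x − 60.5)² + (y − 3.8)² = 102.19².
Subtracting pairs of circle equations eliminates x²+y² and gives linear equations (the radical axes):
-36.2 x + 254.4 y = -11709.74
119.2 x + 84.0 y = -7343.09
Solving the 2×2 system: x ≈ -26.5, y ≈ -49.8 km.
Check against P (with the unrounded x, y): √((x − 0.9)²+(y + 38.2)²) = 29.76 ≈ 29.75 km. ✓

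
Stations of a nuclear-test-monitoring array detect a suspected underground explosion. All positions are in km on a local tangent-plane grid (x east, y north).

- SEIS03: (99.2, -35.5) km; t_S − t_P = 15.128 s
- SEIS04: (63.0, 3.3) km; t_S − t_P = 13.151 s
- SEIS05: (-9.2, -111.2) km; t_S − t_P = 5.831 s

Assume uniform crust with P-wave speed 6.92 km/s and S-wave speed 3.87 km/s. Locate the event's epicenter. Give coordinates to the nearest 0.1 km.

(-30.4, -64.6)

Distance from S−P lag: d = Δt · v_P v_S / (v_P − v_S) = Δt · (6.92·3.87)/(6.92−3.87) ≈ 8.7805·Δt.
So d_SEIS03 = 132.83, d_SEIS04 = 115.47, d_SEIS05 = 51.20 km.
Circle about each station: (x − 99.2)² + (y + 35.5)² = 132.83²; (x − 63.0)² + (y − 3.3)² = 115.47²; (x + 9.2)² + (y + 111.2)² = 51.20².
Subtracting pairs of circle equations eliminates x²+y² and gives linear equations (the radical axes):
-72.4 x + 77.6 y = -2810.51
-216.8 x − 151.4 y = 16371.56
Solving the 2×2 system: x ≈ -30.4, y ≈ -64.6 km.
Check against SEIS03 (with the unrounded x, y): √((x − 99.2)²+(y + 35.5)²) = 132.83 ≈ 132.83 km. ✓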